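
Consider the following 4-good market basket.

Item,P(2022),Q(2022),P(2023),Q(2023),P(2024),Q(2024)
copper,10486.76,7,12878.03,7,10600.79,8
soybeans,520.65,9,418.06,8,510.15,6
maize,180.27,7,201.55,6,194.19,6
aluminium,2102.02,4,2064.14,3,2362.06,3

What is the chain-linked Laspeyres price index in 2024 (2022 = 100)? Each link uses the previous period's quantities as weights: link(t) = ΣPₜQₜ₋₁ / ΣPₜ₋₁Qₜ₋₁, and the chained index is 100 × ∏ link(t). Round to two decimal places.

Link 2022→2023:
ΣP(2023)Q(2022) = 12878.03×7 + 418.06×9 + 201.55×7 + 2064.14×4 = 90146.21 + 3762.54 + 1410.85 + 8256.56 = 103576.16
ΣP(2022)Q(2022) = 10486.76×7 + 520.65×9 + 180.27×7 + 2102.02×4 = 73407.32 + 4685.85 + 1261.89 + 8408.08 = 87763.14
link = 103576.16/87763.14 = 1.180178
Link 2023→2024:
ΣP(2024)Q(2023) = 10600.79×7 + 510.15×8 + 194.19×6 + 2362.06×3 = 74205.53 + 4081.2 + 1165.14 + 7086.18 = 86538.05
ΣP(2023)Q(2023) = 12878.03×7 + 418.06×8 + 201.55×6 + 2064.14×3 = 90146.21 + 3344.48 + 1209.3 + 6192.42 = 100892.41
link = 86538.05/100892.41 = 0.857726
Chained index = 100 × 1.180178 × 0.857726 = 101.2270

101.23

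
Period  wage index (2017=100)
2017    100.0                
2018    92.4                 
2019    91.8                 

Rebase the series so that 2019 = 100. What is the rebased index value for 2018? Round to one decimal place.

100.7

Rebased(2018) = 92.4 / 91.8 × 100 = 100.6536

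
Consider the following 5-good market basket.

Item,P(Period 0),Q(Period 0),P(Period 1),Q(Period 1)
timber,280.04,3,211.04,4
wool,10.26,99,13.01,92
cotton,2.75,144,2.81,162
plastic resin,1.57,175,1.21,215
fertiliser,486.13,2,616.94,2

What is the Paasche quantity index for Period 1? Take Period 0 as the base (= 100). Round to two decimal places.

Paasche quantity index uses current-period prices as weights.
ΣP(Period 1)·Q(Period 1) = 211.04×4 + 13.01×92 + 2.81×162 + 1.21×215 + 616.94×2 = 844.16 + 1196.92 + 455.22 + 260.15 + 1233.88 = 3990.33
ΣP(Period 1)·Q(Period 0) = 211.04×3 + 13.01×99 + 2.81×144 + 1.21×175 + 616.94×2 = 633.12 + 1287.99 + 404.64 + 211.75 + 1233.88 = 3771.38
Index = 3990.33 / 3771.38 × 100 = 105.8056

105.81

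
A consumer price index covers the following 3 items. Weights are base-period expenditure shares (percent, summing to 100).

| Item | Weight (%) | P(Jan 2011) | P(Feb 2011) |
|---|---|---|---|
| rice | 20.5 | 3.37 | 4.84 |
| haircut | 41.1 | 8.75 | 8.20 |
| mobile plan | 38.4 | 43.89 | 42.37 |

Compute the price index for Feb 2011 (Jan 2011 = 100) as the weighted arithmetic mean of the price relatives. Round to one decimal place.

rice: 20.5 × (4.84/3.37) = 20.5 × 1.436202 = 29.4421
haircut: 41.1 × (8.20/8.75) = 41.1 × 0.937143 = 38.5166
mobile plan: 38.4 × (42.37/43.89) = 38.4 × 0.965368 = 37.0701
Index = Σ wᵢ·(p₁ᵢ/p₀ᵢ) = 29.4421 + 38.5166 + 37.0701 = 105.0288

105.0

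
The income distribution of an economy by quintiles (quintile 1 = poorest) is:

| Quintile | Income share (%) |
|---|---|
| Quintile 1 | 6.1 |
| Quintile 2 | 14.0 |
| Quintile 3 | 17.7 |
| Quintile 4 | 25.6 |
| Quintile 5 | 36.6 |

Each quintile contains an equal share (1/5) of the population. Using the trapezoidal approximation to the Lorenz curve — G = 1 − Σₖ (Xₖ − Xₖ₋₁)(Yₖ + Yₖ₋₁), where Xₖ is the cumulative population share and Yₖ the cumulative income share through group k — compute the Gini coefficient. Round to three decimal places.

0.290

Cumulative income shares Yₖ: 0.0610, 0.2010, 0.3780, 0.6340, 1.0000
Σ (Xₖ−Xₖ₋₁)(Yₖ+Yₖ₋₁) = (1/5)(0.0610+0.0000) + (1/5)(0.2010+0.0610) + (1/5)(0.3780+0.2010) + (1/5)(0.6340+0.3780) + (1/5)(1.0000+0.6340)
  = 0.0122 + 0.0524 + 0.1158 + 0.2024 + 0.3268 = 0.7096
G = 1 − 0.7096 = 0.2904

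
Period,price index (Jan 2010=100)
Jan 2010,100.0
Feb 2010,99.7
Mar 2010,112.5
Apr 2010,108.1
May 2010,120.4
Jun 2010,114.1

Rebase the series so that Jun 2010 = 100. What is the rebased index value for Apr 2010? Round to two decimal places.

Rebased(Apr 2010) = 108.1 / 114.1 × 100 = 94.7415

94.74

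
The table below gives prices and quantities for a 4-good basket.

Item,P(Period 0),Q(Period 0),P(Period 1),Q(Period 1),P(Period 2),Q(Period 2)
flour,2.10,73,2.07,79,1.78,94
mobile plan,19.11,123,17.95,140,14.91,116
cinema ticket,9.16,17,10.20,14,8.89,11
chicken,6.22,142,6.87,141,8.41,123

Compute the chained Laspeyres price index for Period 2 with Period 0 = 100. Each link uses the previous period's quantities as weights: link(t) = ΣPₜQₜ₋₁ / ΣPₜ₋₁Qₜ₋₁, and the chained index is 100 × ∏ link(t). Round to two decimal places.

92.49

Link Period 0→Period 1:
ΣP(Period 1)Q(Period 0) = 2.07×73 + 17.95×123 + 10.20×17 + 6.87×142 = 151.11 + 2207.85 + 173.4 + 975.54 = 3507.9
ΣP(Period 0)Q(Period 0) = 2.10×73 + 19.11×123 + 9.16×17 + 6.22×142 = 153.3 + 2350.53 + 155.72 + 883.24 = 3542.79
link = 3507.9/3542.79 = 0.990152
Link Period 1→Period 2:
ΣP(Period 2)Q(Period 1) = 1.78×79 + 14.91×140 + 8.89×14 + 8.41×141 = 140.62 + 2087.4 + 124.46 + 1185.81 = 3538.29
ΣP(Period 1)Q(Period 1) = 2.07×79 + 17.95×140 + 10.20×14 + 6.87×141 = 163.53 + 2513 + 142.8 + 968.67 = 3788
link = 3538.29/3788 = 0.934079
Chained index = 100 × 0.990152 × 0.934079 = 92.4880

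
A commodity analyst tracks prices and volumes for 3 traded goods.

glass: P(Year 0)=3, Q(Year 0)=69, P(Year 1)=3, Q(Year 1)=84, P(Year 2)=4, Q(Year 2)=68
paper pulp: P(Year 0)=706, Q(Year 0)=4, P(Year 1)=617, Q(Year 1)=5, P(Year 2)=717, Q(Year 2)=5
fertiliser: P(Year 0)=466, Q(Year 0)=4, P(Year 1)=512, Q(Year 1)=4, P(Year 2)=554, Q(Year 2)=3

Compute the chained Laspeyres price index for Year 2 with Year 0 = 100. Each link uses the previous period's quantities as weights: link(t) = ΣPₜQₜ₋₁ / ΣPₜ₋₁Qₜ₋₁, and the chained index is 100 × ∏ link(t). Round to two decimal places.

109.96

Link Year 0→Year 1:
ΣP(Year 1)Q(Year 0) = 3×69 + 617×4 + 512×4 = 207 + 2468 + 2048 = 4723
ΣP(Year 0)Q(Year 0) = 3×69 + 706×4 + 466×4 = 207 + 2824 + 1864 = 4895
link = 4723/4895 = 0.964862
Link Year 1→Year 2:
ΣP(Year 2)Q(Year 1) = 4×84 + 717×5 + 554×4 = 336 + 3585 + 2216 = 6137
ΣP(Year 1)Q(Year 1) = 3×84 + 617×5 + 512×4 = 252 + 3085 + 2048 = 5385
link = 6137/5385 = 1.139647
Chained index = 100 × 0.964862 × 1.139647 = 109.9602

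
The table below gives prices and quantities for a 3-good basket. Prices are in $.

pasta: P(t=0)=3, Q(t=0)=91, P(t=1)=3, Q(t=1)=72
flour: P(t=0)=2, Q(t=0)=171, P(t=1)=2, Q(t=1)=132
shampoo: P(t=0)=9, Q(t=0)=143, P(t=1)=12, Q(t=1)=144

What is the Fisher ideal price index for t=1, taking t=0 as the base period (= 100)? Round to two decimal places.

123.44

Laspeyres component (base-period weights):
ΣP(t=1)Q(t=0) = 3×91 + 2×171 + 12×143 = 273 + 342 + 1716 = 2331
ΣP(t=0)Q(t=0) = 3×91 + 2×171 + 9×143 = 273 + 342 + 1287 = 1902
L = 2331 / 1902 × 100 = 122.5552
Paasche component (current-period weights):
ΣP(t=1)Q(t=1) = 3×72 + 2×132 + 12×144 = 216 + 264 + 1728 = 2208
ΣP(t=0)Q(t=1) = 3×72 + 2×132 + 9×144 = 216 + 264 + 1296 = 1776
P = 2208 / 1776 × 100 = 124.3243
Fisher = √(L × P) = √(122.5552 × 124.3243) = 123.4366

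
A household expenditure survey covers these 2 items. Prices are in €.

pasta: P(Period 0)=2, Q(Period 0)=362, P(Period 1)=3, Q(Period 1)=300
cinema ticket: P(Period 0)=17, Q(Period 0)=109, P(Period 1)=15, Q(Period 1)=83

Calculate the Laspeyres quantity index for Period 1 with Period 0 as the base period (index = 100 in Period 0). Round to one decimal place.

78.0

Laspeyres quantity index uses base-period prices as weights.
ΣP(Period 0)·Q(Period 1) = 2×300 + 17×83 = 600 + 1411 = 2011
ΣP(Period 0)·Q(Period 0) = 2×362 + 17×109 = 724 + 1853 = 2577
Index = 2011 / 2577 × 100 = 78.0365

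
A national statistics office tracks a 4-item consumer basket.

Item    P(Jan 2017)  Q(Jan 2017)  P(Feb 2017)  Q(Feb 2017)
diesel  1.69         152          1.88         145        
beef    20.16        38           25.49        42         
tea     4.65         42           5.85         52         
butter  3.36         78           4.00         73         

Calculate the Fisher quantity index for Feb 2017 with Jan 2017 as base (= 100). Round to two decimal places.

106.84

Laspeyres component (base-period weights):
ΣP(Jan 2017)Q(Feb 2017) = 1.69×145 + 20.16×42 + 4.65×52 + 3.36×73 = 245.05 + 846.72 + 241.8 + 245.28 = 1578.85
ΣP(Jan 2017)Q(Jan 2017) = 1.69×152 + 20.16×38 + 4.65×42 + 3.36×78 = 256.88 + 766.08 + 195.3 + 262.08 = 1480.34
L = 1578.85 / 1480.34 × 100 = 106.6546
Paasche component (current-period weights):
ΣP(Feb 2017)Q(Feb 2017) = 1.88×145 + 25.49×42 + 5.85×52 + 4.00×73 = 272.6 + 1070.58 + 304.2 + 292 = 1939.38
ΣP(Feb 2017)Q(Jan 2017) = 1.88×152 + 25.49×38 + 5.85×42 + 4.00×78 = 285.76 + 968.62 + 245.7 + 312 = 1812.08
P = 1939.38 / 1812.08 × 100 = 107.0251
Fisher = √(L × P) = √(106.6546 × 107.0251) = 106.8397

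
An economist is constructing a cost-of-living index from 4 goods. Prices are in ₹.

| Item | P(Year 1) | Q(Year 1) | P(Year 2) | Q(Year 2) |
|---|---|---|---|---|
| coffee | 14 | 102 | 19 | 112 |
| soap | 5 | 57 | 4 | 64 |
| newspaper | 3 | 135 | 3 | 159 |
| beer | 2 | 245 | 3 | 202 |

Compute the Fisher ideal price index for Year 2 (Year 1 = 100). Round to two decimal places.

Laspeyres component (base-period weights):
ΣP(Year 2)Q(Year 1) = 19×102 + 4×57 + 3×135 + 3×245 = 1938 + 228 + 405 + 735 = 3306
ΣP(Year 1)Q(Year 1) = 14×102 + 5×57 + 3×135 + 2×245 = 1428 + 285 + 405 + 490 = 2608
L = 3306 / 2608 × 100 = 126.7638
Paasche component (current-period weights):
ΣP(Year 2)Q(Year 2) = 19×112 + 4×64 + 3×159 + 3×202 = 2128 + 256 + 477 + 606 = 3467
ΣP(Year 1)Q(Year 2) = 14×112 + 5×64 + 3×159 + 2×202 = 1568 + 320 + 477 + 404 = 2769
P = 3467 / 2769 × 100 = 125.2077
Fisher = √(L × P) = √(126.7638 × 125.2077) = 125.9833

125.98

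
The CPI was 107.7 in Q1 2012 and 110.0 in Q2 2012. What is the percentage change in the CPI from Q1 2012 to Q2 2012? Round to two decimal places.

Change = (110.0 − 107.7) / 107.7 × 100
       = 2.3 / 107.7 × 100 = 2.1356%

2.14%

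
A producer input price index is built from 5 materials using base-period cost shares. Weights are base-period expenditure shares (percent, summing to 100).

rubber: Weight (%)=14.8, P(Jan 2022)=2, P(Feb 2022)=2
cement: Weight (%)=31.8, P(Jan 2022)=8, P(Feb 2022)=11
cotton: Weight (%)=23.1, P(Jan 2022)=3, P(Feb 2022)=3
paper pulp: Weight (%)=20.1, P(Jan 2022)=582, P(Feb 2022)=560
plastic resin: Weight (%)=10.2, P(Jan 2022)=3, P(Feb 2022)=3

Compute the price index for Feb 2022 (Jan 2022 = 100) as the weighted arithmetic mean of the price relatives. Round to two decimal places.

rubber: 14.8 × (2/2) = 14.8 × 1.000000 = 14.8000
cement: 31.8 × (11/8) = 31.8 × 1.375000 = 43.7250
cotton: 23.1 × (3/3) = 23.1 × 1.000000 = 23.1000
paper pulp: 20.1 × (560/582) = 20.1 × 0.962199 = 19.3402
plastic resin: 10.2 × (3/3) = 10.2 × 1.000000 = 10.2000
Index = Σ wᵢ·(p₁ᵢ/p₀ᵢ) = 14.8000 + 43.7250 + 23.1000 + 19.3402 + 10.2000 = 111.1652

111.17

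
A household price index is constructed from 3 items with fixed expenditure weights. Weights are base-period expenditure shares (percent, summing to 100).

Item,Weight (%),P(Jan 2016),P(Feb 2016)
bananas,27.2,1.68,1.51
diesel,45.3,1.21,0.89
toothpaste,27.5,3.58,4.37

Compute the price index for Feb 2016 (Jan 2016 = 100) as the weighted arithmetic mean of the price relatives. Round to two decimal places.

bananas: 27.2 × (1.51/1.68) = 27.2 × 0.898810 = 24.4476
diesel: 45.3 × (0.89/1.21) = 45.3 × 0.735537 = 33.3198
toothpaste: 27.5 × (4.37/3.58) = 27.5 × 1.220670 = 33.5684
Index = Σ wᵢ·(p₁ᵢ/p₀ᵢ) = 24.4476 + 33.3198 + 33.5684 = 91.3359

91.34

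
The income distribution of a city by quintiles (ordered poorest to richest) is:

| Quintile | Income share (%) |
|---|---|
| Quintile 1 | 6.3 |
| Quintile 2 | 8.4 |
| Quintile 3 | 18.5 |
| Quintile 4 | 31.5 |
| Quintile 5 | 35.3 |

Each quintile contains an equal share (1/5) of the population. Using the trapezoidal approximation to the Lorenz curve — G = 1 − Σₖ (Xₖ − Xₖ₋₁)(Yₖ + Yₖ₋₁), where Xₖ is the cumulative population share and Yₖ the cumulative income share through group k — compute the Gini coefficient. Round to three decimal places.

Cumulative income shares Yₖ: 0.0630, 0.1470, 0.3320, 0.6470, 1.0000
Σ (Xₖ−Xₖ₋₁)(Yₖ+Yₖ₋₁) = (1/5)(0.0630+0.0000) + (1/5)(0.1470+0.0630) + (1/5)(0.3320+0.1470) + (1/5)(0.6470+0.3320) + (1/5)(1.0000+0.6470)
  = 0.0126 + 0.0420 + 0.0958 + 0.1958 + 0.3294 = 0.6756
G = 1 − 0.6756 = 0.3244

0.324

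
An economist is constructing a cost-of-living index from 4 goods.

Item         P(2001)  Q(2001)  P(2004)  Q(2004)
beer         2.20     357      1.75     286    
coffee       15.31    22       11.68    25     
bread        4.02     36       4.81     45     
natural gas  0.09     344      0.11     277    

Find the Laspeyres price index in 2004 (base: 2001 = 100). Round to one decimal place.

84.2

Laspeyres price index uses base-period quantities as weights.
ΣP(2004)·Q(2001) = 1.75×357 + 11.68×22 + 4.81×36 + 0.11×344 = 624.75 + 256.96 + 173.16 + 37.84 = 1092.71
ΣP(2001)·Q(2001) = 2.20×357 + 15.31×22 + 4.02×36 + 0.09×344 = 785.4 + 336.82 + 144.72 + 30.96 = 1297.9
Index = 1092.71 / 1297.9 × 100 = 84.1906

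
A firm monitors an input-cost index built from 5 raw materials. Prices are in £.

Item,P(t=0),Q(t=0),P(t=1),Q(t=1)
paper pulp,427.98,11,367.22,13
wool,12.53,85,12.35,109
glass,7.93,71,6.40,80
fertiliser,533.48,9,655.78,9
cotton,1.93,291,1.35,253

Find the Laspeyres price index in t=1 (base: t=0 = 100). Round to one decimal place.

101.2

Laspeyres price index uses base-period quantities as weights.
ΣP(t=1)·Q(t=0) = 367.22×11 + 12.35×85 + 6.40×71 + 655.78×9 + 1.35×291 = 4039.42 + 1049.75 + 454.4 + 5902.02 + 392.85 = 11838.44
ΣP(t=0)·Q(t=0) = 427.98×11 + 12.53×85 + 7.93×71 + 533.48×9 + 1.93×291 = 4707.78 + 1065.05 + 563.03 + 4801.32 + 561.63 = 11698.81
Index = 11838.44 / 11698.81 × 100 = 101.1935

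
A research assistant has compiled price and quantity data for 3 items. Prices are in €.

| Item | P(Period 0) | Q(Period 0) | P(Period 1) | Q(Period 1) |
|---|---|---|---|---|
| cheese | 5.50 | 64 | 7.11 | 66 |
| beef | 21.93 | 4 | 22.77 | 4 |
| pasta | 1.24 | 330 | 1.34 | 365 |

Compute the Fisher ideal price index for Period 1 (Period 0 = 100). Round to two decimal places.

Laspeyres component (base-period weights):
ΣP(Period 1)Q(Period 0) = 7.11×64 + 22.77×4 + 1.34×330 = 455.04 + 91.08 + 442.2 = 988.32
ΣP(Period 0)Q(Period 0) = 5.50×64 + 21.93×4 + 1.24×330 = 352 + 87.72 + 409.2 = 848.92
L = 988.32 / 848.92 × 100 = 116.4209
Paasche component (current-period weights):
ΣP(Period 1)Q(Period 1) = 7.11×66 + 22.77×4 + 1.34×365 = 469.26 + 91.08 + 489.1 = 1049.44
ΣP(Period 0)Q(Period 1) = 5.50×66 + 21.93×4 + 1.24×365 = 363 + 87.72 + 452.6 = 903.32
P = 1049.44 / 903.32 × 100 = 116.1759
Fisher = √(L × P) = √(116.4209 × 116.1759) = 116.2983

116.30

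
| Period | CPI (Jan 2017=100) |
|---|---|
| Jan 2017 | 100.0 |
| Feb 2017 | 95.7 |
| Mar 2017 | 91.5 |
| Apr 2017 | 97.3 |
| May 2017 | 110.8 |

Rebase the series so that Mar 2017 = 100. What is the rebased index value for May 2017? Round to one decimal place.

121.1

Rebased(May 2017) = 110.8 / 91.5 × 100 = 121.0929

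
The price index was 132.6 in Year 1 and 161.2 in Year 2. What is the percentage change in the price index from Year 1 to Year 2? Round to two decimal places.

Change = (161.2 − 132.6) / 132.6 × 100
       = 28.6 / 132.6 × 100 = 21.5686%

21.57%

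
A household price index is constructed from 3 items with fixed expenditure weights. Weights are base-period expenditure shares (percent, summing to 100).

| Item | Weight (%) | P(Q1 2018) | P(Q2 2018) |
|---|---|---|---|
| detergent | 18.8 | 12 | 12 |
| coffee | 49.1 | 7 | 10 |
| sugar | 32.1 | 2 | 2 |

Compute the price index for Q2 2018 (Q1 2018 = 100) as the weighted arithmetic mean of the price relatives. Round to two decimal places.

detergent: 18.8 × (12/12) = 18.8 × 1.000000 = 18.8000
coffee: 49.1 × (10/7) = 49.1 × 1.428571 = 70.1429
sugar: 32.1 × (2/2) = 32.1 × 1.000000 = 32.1000
Index = Σ wᵢ·(p₁ᵢ/p₀ᵢ) = 18.8000 + 70.1429 + 32.1000 = 121.0429

121.04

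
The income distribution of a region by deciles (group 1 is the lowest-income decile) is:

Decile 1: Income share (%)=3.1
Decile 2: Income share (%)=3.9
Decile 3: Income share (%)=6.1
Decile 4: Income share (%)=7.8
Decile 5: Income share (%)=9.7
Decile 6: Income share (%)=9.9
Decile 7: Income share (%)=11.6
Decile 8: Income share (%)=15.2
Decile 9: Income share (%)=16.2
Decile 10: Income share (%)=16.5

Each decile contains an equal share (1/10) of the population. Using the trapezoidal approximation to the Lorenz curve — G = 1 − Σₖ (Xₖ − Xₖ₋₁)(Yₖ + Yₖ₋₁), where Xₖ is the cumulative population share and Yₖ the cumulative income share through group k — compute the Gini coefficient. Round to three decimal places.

0.264

Cumulative income shares Yₖ: 0.0310, 0.0700, 0.1310, 0.2090, 0.3060, 0.4050, 0.5210, 0.6730, 0.8350, 1.0000
Σ (Xₖ−Xₖ₋₁)(Yₖ+Yₖ₋₁) = (1/10)(0.0310+0.0000) + (1/10)(0.0700+0.0310) + (1/10)(0.1310+0.0700) + (1/10)(0.2090+0.1310) + (1/10)(0.3060+0.2090) + (1/10)(0.4050+0.3060) + (1/10)(0.5210+0.4050) + (1/10)(0.6730+0.5210) + (1/10)(0.8350+0.6730) + (1/10)(1.0000+0.8350)
  = 0.0031 + 0.0101 + 0.0201 + 0.0340 + 0.0515 + 0.0711 + 0.0926 + 0.1194 + 0.1508 + 0.1835 = 0.7362
G = 1 − 0.7362 = 0.2638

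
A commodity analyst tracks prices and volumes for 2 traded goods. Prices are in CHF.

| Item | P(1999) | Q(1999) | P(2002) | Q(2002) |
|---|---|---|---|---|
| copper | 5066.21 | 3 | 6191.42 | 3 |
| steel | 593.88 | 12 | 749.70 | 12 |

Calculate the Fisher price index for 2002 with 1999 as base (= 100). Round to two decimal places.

Laspeyres component (base-period weights):
ΣP(2002)Q(1999) = 6191.42×3 + 749.70×12 = 18574.26 + 8996.4 = 27570.66
ΣP(1999)Q(1999) = 5066.21×3 + 593.88×12 = 15198.63 + 7126.56 = 22325.19
L = 27570.66 / 22325.19 × 100 = 123.4957
Paasche component (current-period weights):
ΣP(2002)Q(2002) = 6191.42×3 + 749.70×12 = 18574.26 + 8996.4 = 27570.66
ΣP(1999)Q(2002) = 5066.21×3 + 593.88×12 = 15198.63 + 7126.56 = 22325.19
P = 27570.66 / 22325.19 × 100 = 123.4957
Fisher = √(L × P) = √(123.4957 × 123.4957) = 123.4957

123.50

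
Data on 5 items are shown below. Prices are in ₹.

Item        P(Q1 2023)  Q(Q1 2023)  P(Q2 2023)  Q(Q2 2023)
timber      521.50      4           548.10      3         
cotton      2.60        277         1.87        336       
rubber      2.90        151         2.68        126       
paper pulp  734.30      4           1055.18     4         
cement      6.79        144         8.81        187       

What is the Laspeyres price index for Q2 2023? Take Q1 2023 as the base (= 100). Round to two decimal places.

120.19

Laspeyres price index uses base-period quantities as weights.
ΣP(Q2 2023)·Q(Q1 2023) = 548.10×4 + 1.87×277 + 2.68×151 + 1055.18×4 + 8.81×144 = 2192.4 + 517.99 + 404.68 + 4220.72 + 1268.64 = 8604.43
ΣP(Q1 2023)·Q(Q1 2023) = 521.50×4 + 2.60×277 + 2.90×151 + 734.30×4 + 6.79×144 = 2086 + 720.2 + 437.9 + 2937.2 + 977.76 = 7159.06
Index = 8604.43 / 7159.06 × 100 = 120.1894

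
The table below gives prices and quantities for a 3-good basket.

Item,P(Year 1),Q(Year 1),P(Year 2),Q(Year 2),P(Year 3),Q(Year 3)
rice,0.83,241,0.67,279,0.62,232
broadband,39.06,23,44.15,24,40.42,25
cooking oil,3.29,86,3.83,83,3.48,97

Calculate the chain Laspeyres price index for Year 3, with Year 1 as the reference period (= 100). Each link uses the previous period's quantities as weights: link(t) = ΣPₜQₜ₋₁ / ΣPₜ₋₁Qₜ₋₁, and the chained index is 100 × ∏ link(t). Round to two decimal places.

99.81

Link Year 1→Year 2:
ΣP(Year 2)Q(Year 1) = 0.67×241 + 44.15×23 + 3.83×86 = 161.47 + 1015.45 + 329.38 = 1506.3
ΣP(Year 1)Q(Year 1) = 0.83×241 + 39.06×23 + 3.29×86 = 200.03 + 898.38 + 282.94 = 1381.35
link = 1506.3/1381.35 = 1.090455
Link Year 2→Year 3:
ΣP(Year 3)Q(Year 2) = 0.62×279 + 40.42×24 + 3.48×83 = 172.98 + 970.08 + 288.84 = 1431.9
ΣP(Year 2)Q(Year 2) = 0.67×279 + 44.15×24 + 3.83×83 = 186.93 + 1059.6 + 317.89 = 1564.42
link = 1431.9/1564.42 = 0.915291
Chained index = 100 × 1.090455 × 0.915291 = 99.8084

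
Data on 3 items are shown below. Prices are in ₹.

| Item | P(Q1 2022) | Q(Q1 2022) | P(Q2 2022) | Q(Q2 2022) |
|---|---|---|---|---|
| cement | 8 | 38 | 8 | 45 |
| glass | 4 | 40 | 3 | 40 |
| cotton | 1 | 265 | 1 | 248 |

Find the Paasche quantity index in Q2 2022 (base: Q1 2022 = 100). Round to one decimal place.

105.7

Paasche quantity index uses current-period prices as weights.
ΣP(Q2 2022)·Q(Q2 2022) = 8×45 + 3×40 + 1×248 = 360 + 120 + 248 = 728
ΣP(Q2 2022)·Q(Q1 2022) = 8×38 + 3×40 + 1×265 = 304 + 120 + 265 = 689
Index = 728 / 689 × 100 = 105.6604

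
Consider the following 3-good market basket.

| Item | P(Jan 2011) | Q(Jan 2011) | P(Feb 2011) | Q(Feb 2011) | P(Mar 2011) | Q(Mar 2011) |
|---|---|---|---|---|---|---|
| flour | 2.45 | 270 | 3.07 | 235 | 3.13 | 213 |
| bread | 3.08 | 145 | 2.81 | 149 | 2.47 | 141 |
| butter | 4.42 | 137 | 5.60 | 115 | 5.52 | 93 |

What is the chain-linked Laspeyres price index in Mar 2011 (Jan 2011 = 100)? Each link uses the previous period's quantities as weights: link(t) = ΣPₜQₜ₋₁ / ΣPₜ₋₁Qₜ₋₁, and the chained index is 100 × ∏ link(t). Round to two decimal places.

Link Jan 2011→Feb 2011:
ΣP(Feb 2011)Q(Jan 2011) = 3.07×270 + 2.81×145 + 5.60×137 = 828.9 + 407.45 + 767.2 = 2003.55
ΣP(Jan 2011)Q(Jan 2011) = 2.45×270 + 3.08×145 + 4.42×137 = 661.5 + 446.6 + 605.54 = 1713.64
link = 2003.55/1713.64 = 1.169178
Link Feb 2011→Mar 2011:
ΣP(Mar 2011)Q(Feb 2011) = 3.13×235 + 2.47×149 + 5.52×115 = 735.55 + 368.03 + 634.8 = 1738.38
ΣP(Feb 2011)Q(Feb 2011) = 3.07×235 + 2.81×149 + 5.60×115 = 721.45 + 418.69 + 644 = 1784.14
link = 1738.38/1784.14 = 0.974352
Chained index = 100 × 1.169178 × 0.974352 = 113.9191

113.92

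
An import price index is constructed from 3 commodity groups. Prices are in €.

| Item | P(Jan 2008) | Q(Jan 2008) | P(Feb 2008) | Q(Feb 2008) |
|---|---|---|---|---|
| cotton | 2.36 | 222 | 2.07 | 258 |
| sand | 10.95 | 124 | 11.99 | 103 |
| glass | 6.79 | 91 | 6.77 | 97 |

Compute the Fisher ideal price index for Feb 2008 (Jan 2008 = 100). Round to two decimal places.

101.89

Laspeyres component (base-period weights):
ΣP(Feb 2008)Q(Jan 2008) = 2.07×222 + 11.99×124 + 6.77×91 = 459.54 + 1486.76 + 616.07 = 2562.37
ΣP(Jan 2008)Q(Jan 2008) = 2.36×222 + 10.95×124 + 6.79×91 = 523.92 + 1357.8 + 617.89 = 2499.61
L = 2562.37 / 2499.61 × 100 = 102.5108
Paasche component (current-period weights):
ΣP(Feb 2008)Q(Feb 2008) = 2.07×258 + 11.99×103 + 6.77×97 = 534.06 + 1234.97 + 656.69 = 2425.72
ΣP(Jan 2008)Q(Feb 2008) = 2.36×258 + 10.95×103 + 6.79×97 = 608.88 + 1127.85 + 658.63 = 2395.36
P = 2425.72 / 2395.36 × 100 = 101.2675
Fisher = √(L × P) = √(102.5108 × 101.2675) = 101.8872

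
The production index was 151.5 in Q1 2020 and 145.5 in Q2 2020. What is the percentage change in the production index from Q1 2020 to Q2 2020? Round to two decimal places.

Change = (145.5 − 151.5) / 151.5 × 100
       = -6.0 / 151.5 × 100 = -3.9604%

-3.96%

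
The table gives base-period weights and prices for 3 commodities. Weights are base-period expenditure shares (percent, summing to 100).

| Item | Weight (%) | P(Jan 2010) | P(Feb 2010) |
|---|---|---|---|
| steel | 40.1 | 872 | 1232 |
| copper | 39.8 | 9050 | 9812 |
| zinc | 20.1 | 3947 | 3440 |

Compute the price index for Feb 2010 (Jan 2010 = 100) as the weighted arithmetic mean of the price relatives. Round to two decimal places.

steel: 40.1 × (1232/872) = 40.1 × 1.412844 = 56.6550
copper: 39.8 × (9812/9050) = 39.8 × 1.084199 = 43.1511
zinc: 20.1 × (3440/3947) = 20.1 × 0.871548 = 17.5181
Index = Σ wᵢ·(p₁ᵢ/p₀ᵢ) = 56.6550 + 43.1511 + 17.5181 = 117.3243

117.32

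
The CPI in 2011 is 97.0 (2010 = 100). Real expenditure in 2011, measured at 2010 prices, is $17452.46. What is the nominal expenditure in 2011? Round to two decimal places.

16928.89

Nominal = Real × (Index/100) = 17452.46 × (97.0/100)
        = 17452.46 × 0.970 = 16928.8862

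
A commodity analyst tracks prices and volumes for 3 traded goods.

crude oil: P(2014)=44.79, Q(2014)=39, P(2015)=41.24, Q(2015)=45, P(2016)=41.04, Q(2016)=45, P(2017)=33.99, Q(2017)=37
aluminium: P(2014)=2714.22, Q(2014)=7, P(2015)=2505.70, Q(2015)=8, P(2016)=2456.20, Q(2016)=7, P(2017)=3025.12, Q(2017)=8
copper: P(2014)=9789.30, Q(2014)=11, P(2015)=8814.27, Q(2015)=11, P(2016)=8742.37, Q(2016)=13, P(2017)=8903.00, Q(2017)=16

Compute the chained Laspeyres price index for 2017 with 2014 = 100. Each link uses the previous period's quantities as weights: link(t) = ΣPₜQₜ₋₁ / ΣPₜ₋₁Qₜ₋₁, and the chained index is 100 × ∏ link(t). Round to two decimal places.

93.38

Link 2014→2015:
ΣP(2015)Q(2014) = 41.24×39 + 2505.70×7 + 8814.27×11 = 1608.36 + 17539.9 + 96956.97 = 116105.23
ΣP(2014)Q(2014) = 44.79×39 + 2714.22×7 + 9789.30×11 = 1746.81 + 18999.54 + 107682.3 = 128428.65
link = 116105.23/128428.65 = 0.904045
Link 2015→2016:
ΣP(2016)Q(2015) = 41.04×45 + 2456.20×8 + 8742.37×11 = 1846.8 + 19649.6 + 96166.07 = 117662.47
ΣP(2015)Q(2015) = 41.24×45 + 2505.70×8 + 8814.27×11 = 1855.8 + 20045.6 + 96956.97 = 118858.37
link = 117662.47/118858.37 = 0.989938
Link 2016→2017:
ΣP(2017)Q(2016) = 33.99×45 + 3025.12×7 + 8903.00×13 = 1529.55 + 21175.84 + 115739 = 138444.39
ΣP(2016)Q(2016) = 41.04×45 + 2456.20×7 + 8742.37×13 = 1846.8 + 17193.4 + 113650.81 = 132691.01
link = 138444.39/132691.01 = 1.043359
Chained index = 100 × 0.904045 × 0.989938 × 1.043359 = 93.3753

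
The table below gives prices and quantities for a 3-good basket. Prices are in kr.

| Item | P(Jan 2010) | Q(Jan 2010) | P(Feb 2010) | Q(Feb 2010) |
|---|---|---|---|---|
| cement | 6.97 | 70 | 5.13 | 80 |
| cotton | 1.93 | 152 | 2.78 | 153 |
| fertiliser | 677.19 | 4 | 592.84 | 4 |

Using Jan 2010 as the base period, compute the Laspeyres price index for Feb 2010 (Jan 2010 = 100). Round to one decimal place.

Laspeyres price index uses base-period quantities as weights.
ΣP(Feb 2010)·Q(Jan 2010) = 5.13×70 + 2.78×152 + 592.84×4 = 359.1 + 422.56 + 2371.36 = 3153.02
ΣP(Jan 2010)·Q(Jan 2010) = 6.97×70 + 1.93×152 + 677.19×4 = 487.9 + 293.36 + 2708.76 = 3490.02
Index = 3153.02 / 3490.02 × 100 = 90.3439

90.3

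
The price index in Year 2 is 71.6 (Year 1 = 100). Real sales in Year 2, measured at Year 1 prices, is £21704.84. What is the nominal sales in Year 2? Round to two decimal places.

Nominal = Real × (Index/100) = 21704.84 × (71.6/100)
        = 21704.84 × 0.716 = 15540.6654

15540.67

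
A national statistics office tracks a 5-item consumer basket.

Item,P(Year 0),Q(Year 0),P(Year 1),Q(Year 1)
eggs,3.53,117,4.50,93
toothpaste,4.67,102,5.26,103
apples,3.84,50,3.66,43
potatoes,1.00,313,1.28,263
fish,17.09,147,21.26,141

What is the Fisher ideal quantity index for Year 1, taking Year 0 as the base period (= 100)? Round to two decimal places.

93.33

Laspeyres component (base-period weights):
ΣP(Year 0)Q(Year 1) = 3.53×93 + 4.67×103 + 3.84×43 + 1.00×263 + 17.09×141 = 328.29 + 481.01 + 165.12 + 263 + 2409.69 = 3647.11
ΣP(Year 0)Q(Year 0) = 3.53×117 + 4.67×102 + 3.84×50 + 1.00×313 + 17.09×147 = 413.01 + 476.34 + 192 + 313 + 2512.23 = 3906.58
L = 3647.11 / 3906.58 × 100 = 93.3581
Paasche component (current-period weights):
ΣP(Year 1)Q(Year 1) = 4.50×93 + 5.26×103 + 3.66×43 + 1.28×263 + 21.26×141 = 418.5 + 541.78 + 157.38 + 336.64 + 2997.66 = 4451.96
ΣP(Year 1)Q(Year 0) = 4.50×117 + 5.26×102 + 3.66×50 + 1.28×313 + 21.26×147 = 526.5 + 536.52 + 183 + 400.64 + 3125.22 = 4771.88
P = 4451.96 / 4771.88 × 100 = 93.2957
Fisher = √(L × P) = √(93.3581 × 93.2957) = 93.3269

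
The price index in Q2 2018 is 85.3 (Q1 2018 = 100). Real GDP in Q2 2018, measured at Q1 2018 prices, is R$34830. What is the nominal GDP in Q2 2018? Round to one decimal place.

Nominal = Real × (Index/100) = 34830 × (85.3/100)
        = 34830 × 0.853 = 29709.9900

29710.0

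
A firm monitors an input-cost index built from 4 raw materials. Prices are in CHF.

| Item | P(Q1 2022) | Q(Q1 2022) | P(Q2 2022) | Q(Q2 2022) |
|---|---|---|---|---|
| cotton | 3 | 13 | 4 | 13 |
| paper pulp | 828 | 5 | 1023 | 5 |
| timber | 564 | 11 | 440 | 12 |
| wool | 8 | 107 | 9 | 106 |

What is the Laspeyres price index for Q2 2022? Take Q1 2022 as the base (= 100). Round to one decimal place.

97.6

Laspeyres price index uses base-period quantities as weights.
ΣP(Q2 2022)·Q(Q1 2022) = 4×13 + 1023×5 + 440×11 + 9×107 = 52 + 5115 + 4840 + 963 = 10970
ΣP(Q1 2022)·Q(Q1 2022) = 3×13 + 828×5 + 564×11 + 8×107 = 39 + 4140 + 6204 + 856 = 11239
Index = 10970 / 11239 × 100 = 97.6065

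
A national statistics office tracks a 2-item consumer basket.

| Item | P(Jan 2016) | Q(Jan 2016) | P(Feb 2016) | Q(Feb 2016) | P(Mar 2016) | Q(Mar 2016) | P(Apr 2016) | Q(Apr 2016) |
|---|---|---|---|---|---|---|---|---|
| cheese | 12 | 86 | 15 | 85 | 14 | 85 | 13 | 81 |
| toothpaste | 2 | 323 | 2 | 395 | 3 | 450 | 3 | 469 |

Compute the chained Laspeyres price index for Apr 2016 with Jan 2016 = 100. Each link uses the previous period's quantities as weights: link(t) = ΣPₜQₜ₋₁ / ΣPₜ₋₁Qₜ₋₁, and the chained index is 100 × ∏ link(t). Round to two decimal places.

Link Jan 2016→Feb 2016:
ΣP(Feb 2016)Q(Jan 2016) = 15×86 + 2×323 = 1290 + 646 = 1936
ΣP(Jan 2016)Q(Jan 2016) = 12×86 + 2×323 = 1032 + 646 = 1678
link = 1936/1678 = 1.153754
Link Feb 2016→Mar 2016:
ΣP(Mar 2016)Q(Feb 2016) = 14×85 + 3×395 = 1190 + 1185 = 2375
ΣP(Feb 2016)Q(Feb 2016) = 15×85 + 2×395 = 1275 + 790 = 2065
link = 2375/2065 = 1.150121
Link Mar 2016→Apr 2016:
ΣP(Apr 2016)Q(Mar 2016) = 13×85 + 3×450 = 1105 + 1350 = 2455
ΣP(Mar 2016)Q(Mar 2016) = 14×85 + 3×450 = 1190 + 1350 = 2540
link = 2455/2540 = 0.966535
Chained index = 100 × 1.153754 × 1.150121 × 0.966535 = 128.2551

128.26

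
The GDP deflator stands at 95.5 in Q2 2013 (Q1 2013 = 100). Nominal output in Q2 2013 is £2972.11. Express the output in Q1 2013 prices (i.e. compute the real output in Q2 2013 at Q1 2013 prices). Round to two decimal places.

3112.16

Real = Nominal ÷ (Index/100) = 2972.11 ÷ (95.5/100)
     = 2972.11 ÷ 0.955 = 3112.1571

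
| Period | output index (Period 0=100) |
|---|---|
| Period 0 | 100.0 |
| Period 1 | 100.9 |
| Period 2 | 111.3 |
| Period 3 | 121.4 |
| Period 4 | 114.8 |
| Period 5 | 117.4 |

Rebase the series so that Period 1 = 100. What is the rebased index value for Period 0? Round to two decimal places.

Rebased(Period 0) = 100.0 / 100.9 × 100 = 99.1080

99.11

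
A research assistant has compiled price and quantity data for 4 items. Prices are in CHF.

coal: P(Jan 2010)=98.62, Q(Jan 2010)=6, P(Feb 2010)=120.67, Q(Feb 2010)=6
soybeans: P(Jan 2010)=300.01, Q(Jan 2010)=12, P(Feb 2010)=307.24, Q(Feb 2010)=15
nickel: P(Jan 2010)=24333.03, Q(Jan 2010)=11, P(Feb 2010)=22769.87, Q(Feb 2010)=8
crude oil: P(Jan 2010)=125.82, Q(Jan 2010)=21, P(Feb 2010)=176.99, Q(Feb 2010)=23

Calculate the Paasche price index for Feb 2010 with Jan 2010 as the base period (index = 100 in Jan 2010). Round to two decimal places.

94.53

Paasche price index uses current-period quantities as weights.
ΣP(Feb 2010)·Q(Feb 2010) = 120.67×6 + 307.24×15 + 22769.87×8 + 176.99×23 = 724.02 + 4608.6 + 182158.96 + 4070.77 = 191562.35
ΣP(Jan 2010)·Q(Feb 2010) = 98.62×6 + 300.01×15 + 24333.03×8 + 125.82×23 = 591.72 + 4500.15 + 194664.24 + 2893.86 = 202649.97
Index = 191562.35 / 202649.97 × 100 = 94.5287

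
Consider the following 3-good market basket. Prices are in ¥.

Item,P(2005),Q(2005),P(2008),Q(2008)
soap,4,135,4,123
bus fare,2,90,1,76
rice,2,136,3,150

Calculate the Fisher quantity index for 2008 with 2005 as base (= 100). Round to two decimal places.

96.61

Laspeyres component (base-period weights):
ΣP(2005)Q(2008) = 4×123 + 2×76 + 2×150 = 492 + 152 + 300 = 944
ΣP(2005)Q(2005) = 4×135 + 2×90 + 2×136 = 540 + 180 + 272 = 992
L = 944 / 992 × 100 = 95.1613
Paasche component (current-period weights):
ΣP(2008)Q(2008) = 4×123 + 1×76 + 3×150 = 492 + 76 + 450 = 1018
ΣP(2008)Q(2005) = 4×135 + 1×90 + 3×136 = 540 + 90 + 408 = 1038
P = 1018 / 1038 × 100 = 98.0732
Fisher = √(L × P) = √(95.1613 × 98.0732) = 96.6063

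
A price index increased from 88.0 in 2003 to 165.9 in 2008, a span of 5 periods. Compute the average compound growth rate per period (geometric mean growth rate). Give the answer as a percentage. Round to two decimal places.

Growth factor = (165.9/88.0)^(1/5) = (1.885227)^(1/5) = 1.135201
Growth rate = 1.135201 − 1 = 0.135201 = 13.5201%

13.52%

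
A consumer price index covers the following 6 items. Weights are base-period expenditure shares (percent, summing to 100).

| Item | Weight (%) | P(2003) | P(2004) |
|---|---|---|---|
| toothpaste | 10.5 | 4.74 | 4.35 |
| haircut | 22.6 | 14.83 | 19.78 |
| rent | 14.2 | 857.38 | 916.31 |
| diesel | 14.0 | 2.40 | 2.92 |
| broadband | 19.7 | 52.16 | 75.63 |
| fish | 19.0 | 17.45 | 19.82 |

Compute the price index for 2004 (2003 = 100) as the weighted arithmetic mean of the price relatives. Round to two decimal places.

toothpaste: 10.5 × (4.35/4.74) = 10.5 × 0.917722 = 9.6361
haircut: 22.6 × (19.78/14.83) = 22.6 × 1.333783 = 30.1435
rent: 14.2 × (916.31/857.38) = 14.2 × 1.068733 = 15.1760
diesel: 14.0 × (2.92/2.40) = 14.0 × 1.216667 = 17.0333
broadband: 19.7 × (75.63/52.16) = 19.7 × 1.449962 = 28.5642
fish: 19.0 × (19.82/17.45) = 19.0 × 1.135817 = 21.5805
Index = Σ wᵢ·(p₁ᵢ/p₀ᵢ) = 9.6361 + 30.1435 + 15.1760 + 17.0333 + 28.5642 + 21.5805 = 122.1337

122.13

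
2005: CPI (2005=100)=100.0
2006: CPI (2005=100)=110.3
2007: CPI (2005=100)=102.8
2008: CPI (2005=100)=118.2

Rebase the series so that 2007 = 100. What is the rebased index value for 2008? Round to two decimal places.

Rebased(2008) = 118.2 / 102.8 × 100 = 114.9805

114.98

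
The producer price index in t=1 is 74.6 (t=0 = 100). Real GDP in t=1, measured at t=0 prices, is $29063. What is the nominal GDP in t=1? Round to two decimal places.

Nominal = Real × (Index/100) = 29063 × (74.6/100)
        = 29063 × 0.746 = 21680.9980

21681.00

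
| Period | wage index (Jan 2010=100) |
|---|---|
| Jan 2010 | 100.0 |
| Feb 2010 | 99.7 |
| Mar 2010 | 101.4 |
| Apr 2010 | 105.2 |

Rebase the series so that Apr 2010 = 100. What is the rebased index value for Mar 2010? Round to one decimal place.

Rebased(Mar 2010) = 101.4 / 105.2 × 100 = 96.3878

96.4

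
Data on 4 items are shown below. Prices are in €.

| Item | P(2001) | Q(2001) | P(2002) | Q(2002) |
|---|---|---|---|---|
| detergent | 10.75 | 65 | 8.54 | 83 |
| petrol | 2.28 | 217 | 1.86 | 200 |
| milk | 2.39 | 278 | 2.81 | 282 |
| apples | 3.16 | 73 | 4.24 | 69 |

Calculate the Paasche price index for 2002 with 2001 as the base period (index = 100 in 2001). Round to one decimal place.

Paasche price index uses current-period quantities as weights.
ΣP(2002)·Q(2002) = 8.54×83 + 1.86×200 + 2.81×282 + 4.24×69 = 708.82 + 372 + 792.42 + 292.56 = 2165.8
ΣP(2001)·Q(2002) = 10.75×83 + 2.28×200 + 2.39×282 + 3.16×69 = 892.25 + 456 + 673.98 + 218.04 = 2240.27
Index = 2165.8 / 2240.27 × 100 = 96.6758

96.7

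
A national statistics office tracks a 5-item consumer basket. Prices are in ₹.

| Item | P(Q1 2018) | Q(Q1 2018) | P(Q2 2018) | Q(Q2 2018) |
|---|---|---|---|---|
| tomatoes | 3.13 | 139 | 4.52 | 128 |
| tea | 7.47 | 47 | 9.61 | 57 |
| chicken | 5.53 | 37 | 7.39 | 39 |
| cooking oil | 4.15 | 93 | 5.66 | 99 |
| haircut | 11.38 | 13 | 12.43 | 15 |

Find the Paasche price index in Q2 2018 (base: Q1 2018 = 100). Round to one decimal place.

133.1

Paasche price index uses current-period quantities as weights.
ΣP(Q2 2018)·Q(Q2 2018) = 4.52×128 + 9.61×57 + 7.39×39 + 5.66×99 + 12.43×15 = 578.56 + 547.77 + 288.21 + 560.34 + 186.45 = 2161.33
ΣP(Q1 2018)·Q(Q2 2018) = 3.13×128 + 7.47×57 + 5.53×39 + 4.15×99 + 11.38×15 = 400.64 + 425.79 + 215.67 + 410.85 + 170.7 = 1623.65
Index = 2161.33 / 1623.65 × 100 = 133.1155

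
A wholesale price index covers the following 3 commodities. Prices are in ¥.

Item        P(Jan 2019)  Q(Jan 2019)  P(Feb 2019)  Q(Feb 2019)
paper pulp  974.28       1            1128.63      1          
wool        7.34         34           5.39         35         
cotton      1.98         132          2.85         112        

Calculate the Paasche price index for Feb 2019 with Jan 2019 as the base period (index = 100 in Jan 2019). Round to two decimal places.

112.63

Paasche price index uses current-period quantities as weights.
ΣP(Feb 2019)·Q(Feb 2019) = 1128.63×1 + 5.39×35 + 2.85×112 = 1128.63 + 188.65 + 319.2 = 1636.48
ΣP(Jan 2019)·Q(Feb 2019) = 974.28×1 + 7.34×35 + 1.98×112 = 974.28 + 256.9 + 221.76 = 1452.94
Index = 1636.48 / 1452.94 × 100 = 112.6323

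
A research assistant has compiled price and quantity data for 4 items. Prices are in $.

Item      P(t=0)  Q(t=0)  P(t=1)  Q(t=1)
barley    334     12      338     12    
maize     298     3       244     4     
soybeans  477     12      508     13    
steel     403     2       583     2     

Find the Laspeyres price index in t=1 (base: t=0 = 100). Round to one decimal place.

Laspeyres price index uses base-period quantities as weights.
ΣP(t=1)·Q(t=0) = 338×12 + 244×3 + 508×12 + 583×2 = 4056 + 732 + 6096 + 1166 = 12050
ΣP(t=0)·Q(t=0) = 334×12 + 298×3 + 477×12 + 403×2 = 4008 + 894 + 5724 + 806 = 11432
Index = 12050 / 11432 × 100 = 105.4059

105.4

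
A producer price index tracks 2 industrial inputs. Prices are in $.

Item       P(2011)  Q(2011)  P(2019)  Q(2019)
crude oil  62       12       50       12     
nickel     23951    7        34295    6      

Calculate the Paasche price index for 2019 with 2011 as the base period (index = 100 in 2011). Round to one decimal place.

142.9

Paasche price index uses current-period quantities as weights.
ΣP(2019)·Q(2019) = 50×12 + 34295×6 = 600 + 205770 = 206370
ΣP(2011)·Q(2019) = 62×12 + 23951×6 = 744 + 143706 = 144450
Index = 206370 / 144450 × 100 = 142.8660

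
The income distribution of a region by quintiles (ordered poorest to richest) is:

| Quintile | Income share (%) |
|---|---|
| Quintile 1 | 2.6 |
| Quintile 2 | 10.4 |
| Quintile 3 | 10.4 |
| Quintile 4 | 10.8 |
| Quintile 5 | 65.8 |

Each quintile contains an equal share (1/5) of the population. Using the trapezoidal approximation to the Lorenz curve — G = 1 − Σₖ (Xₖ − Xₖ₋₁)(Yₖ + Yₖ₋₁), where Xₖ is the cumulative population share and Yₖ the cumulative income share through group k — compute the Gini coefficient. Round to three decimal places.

0.507

Cumulative income shares Yₖ: 0.0260, 0.1300, 0.2340, 0.3420, 1.0000
Σ (Xₖ−Xₖ₋₁)(Yₖ+Yₖ₋₁) = (1/5)(0.0260+0.0000) + (1/5)(0.1300+0.0260) + (1/5)(0.2340+0.1300) + (1/5)(0.3420+0.2340) + (1/5)(1.0000+0.3420)
  = 0.0052 + 0.0312 + 0.0728 + 0.1152 + 0.2684 = 0.4928
G = 1 − 0.4928 = 0.5072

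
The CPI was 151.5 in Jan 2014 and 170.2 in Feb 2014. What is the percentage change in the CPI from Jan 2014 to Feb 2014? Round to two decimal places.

12.34%

Change = (170.2 − 151.5) / 151.5 × 100
       = 18.7 / 151.5 × 100 = 12.3432%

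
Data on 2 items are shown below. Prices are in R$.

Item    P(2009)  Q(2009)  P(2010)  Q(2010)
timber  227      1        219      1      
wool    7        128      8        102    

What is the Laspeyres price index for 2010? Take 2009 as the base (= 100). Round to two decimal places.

Laspeyres price index uses base-period quantities as weights.
ΣP(2010)·Q(2009) = 219×1 + 8×128 = 219 + 1024 = 1243
ΣP(2009)·Q(2009) = 227×1 + 7×128 = 227 + 896 = 1123
Index = 1243 / 1123 × 100 = 110.6857

110.69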